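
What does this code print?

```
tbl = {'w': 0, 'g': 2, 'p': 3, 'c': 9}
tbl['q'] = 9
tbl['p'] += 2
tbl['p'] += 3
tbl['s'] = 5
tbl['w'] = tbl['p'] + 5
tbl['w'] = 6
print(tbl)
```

{'w': 6, 'g': 2, 'p': 8, 'c': 9, 'q': 9, 's': 5}

tbl['q'] = 9 → {'w': 0, 'g': 2, 'p': 3, 'c': 9, 'q': 9}
tbl['p'] = 3+2 = 5 → {'w': 0, 'g': 2, 'p': 5, 'c': 9, 'q': 9}
tbl['p'] = 5+3 = 8 → {'w': 0, 'g': 2, 'p': 8, 'c': 9, 'q': 9}
tbl['s'] = 5 → {'w': 0, 'g': 2, 'p': 8, 'c': 9, 'q': 9, 's': 5}
tbl['w'] = tbl['p']+5 = 13 → {'w': 13, 'g': 2, 'p': 8, 'c': 9, 'q': 9, 's': 5}
tbl['w'] = 6 → {'w': 6, 'g': 2, 'p': 8, 'c': 9, 'q': 9, 's': 5}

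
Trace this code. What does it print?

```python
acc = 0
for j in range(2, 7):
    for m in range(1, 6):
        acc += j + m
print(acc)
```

175

j=2,m=1: acc = 0+3 = 3
j=2,m=2: acc = 3+4 = 7
j=2,m=3: acc = 7+5 = 12
j=2,m=4: acc = 12+6 = 18
j=2,m=5: acc = 18+7 = 25
j=3,m=1: acc = 25+4 = 29
j=3,m=2: acc = 29+5 = 34
j=3,m=3: acc = 34+6 = 40
j=3,m=4: acc = 40+7 = 47
j=3,m=5: acc = 47+8 = 55
j=4,m=1: acc = 55+5 = 60
j=4,m=2: acc = 60+6 = 66
j=4,m=3: acc = 66+7 = 73
j=4,m=4: acc = 73+8 = 81
j=4,m=5: acc = 81+9 = 90
j=5,m=1: acc = 90+6 = 96
j=5,m=2: acc = 96+7 = 103
j=5,m=3: acc = 103+8 = 111
j=5,m=4: acc = 111+9 = 120
j=5,m=5: acc = 120+10 = 130
j=6,m=1: acc = 130+7 = 137
j=6,m=2: acc = 137+8 = 145
j=6,m=3: acc = 145+9 = 154
j=6,m=4: acc = 154+10 = 164
j=6,m=5: acc = 164+11 = 175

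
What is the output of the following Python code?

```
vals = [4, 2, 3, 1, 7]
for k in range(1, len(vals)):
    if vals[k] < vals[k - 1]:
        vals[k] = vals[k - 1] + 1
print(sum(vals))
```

29

k=1: 2<4, vals[1] = 4+1 = 5 → [4, 5, 3, 1, 7]
k=2: 3<5, vals[2] = 5+1 = 6 → [4, 5, 6, 1, 7]
k=3: 1<6, vals[3] = 6+1 = 7 → [4, 5, 6, 7, 7]
k=4: 7>=7, unchanged → [4, 5, 6, 7, 7]
sum = 29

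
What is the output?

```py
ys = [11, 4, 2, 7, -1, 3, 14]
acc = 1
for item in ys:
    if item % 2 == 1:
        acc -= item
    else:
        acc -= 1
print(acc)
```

item=11: odd, acc = 1-11 = -10
item=4: not odd, acc = (-10)-1 = -11
item=2: not odd, acc = (-11)-1 = -12
item=7: odd, acc = (-12)-7 = -19
item=-1: odd, acc = (-19)-(-1) = -18
item=3: odd, acc = (-18)-3 = -21
item=14: not odd, acc = (-21)-1 = -22

-22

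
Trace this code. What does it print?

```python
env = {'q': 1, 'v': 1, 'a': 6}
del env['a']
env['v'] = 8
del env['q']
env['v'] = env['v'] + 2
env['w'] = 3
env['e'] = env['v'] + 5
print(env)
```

{'v': 10, 'w': 3, 'e': 15}

del 'a' → {'q': 1, 'v': 1}
env['v'] = 8 → {'q': 1, 'v': 8}
del 'q' → {'v': 8}
env['v'] = env['v']+2 = 10 → {'v': 10}
env['w'] = 3 → {'v': 10, 'w': 3}
env['e'] = env['v']+5 = 15 → {'v': 10, 'w': 3, 'e': 15}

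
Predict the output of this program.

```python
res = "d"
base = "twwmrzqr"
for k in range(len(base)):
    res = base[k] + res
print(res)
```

k=0: prepend 't' → 'td'
k=1: prepend 'w' → 'wtd'
k=2: prepend 'w' → 'wwtd'
k=3: prepend 'm' → 'mwwtd'
k=4: prepend 'r' → 'rmwwtd'
k=5: prepend 'z' → 'zrmwwtd'
k=6: prepend 'q' → 'qzrmwwtd'
k=7: prepend 'r' → 'rqzrmwwtd'

rqzrmwwtd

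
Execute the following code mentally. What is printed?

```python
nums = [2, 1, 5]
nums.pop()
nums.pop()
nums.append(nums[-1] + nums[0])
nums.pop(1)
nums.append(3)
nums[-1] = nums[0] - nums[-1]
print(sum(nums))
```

pop() removes 5 → [2, 1]
pop() removes 1 → [2]
append nums[-1]+nums[0] = 2+2 = 4 → [2, 4]
pop(1) removes 4 → [2]
append 3 → [2, 3]
nums[-1] = nums[0]-nums[-1] = 2-3 = -1 → [2, -1]
sum = 1

1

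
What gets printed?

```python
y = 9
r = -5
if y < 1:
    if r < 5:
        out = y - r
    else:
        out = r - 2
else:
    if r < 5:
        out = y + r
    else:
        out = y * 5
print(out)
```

4

y=9, r=-5
y < 1 is False; r < 5 is True
→ out = y + r = 4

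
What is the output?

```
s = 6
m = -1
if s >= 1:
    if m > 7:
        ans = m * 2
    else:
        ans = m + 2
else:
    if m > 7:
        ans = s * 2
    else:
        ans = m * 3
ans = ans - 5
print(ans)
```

s=6, m=-1
s >= 1 is True; m > 7 is False
→ ans = m + 2 = 1
ans = 1-5 = -4

-4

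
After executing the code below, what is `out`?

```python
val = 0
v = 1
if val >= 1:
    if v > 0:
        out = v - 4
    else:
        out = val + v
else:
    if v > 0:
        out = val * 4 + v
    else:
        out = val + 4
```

1

val=0, v=1
val >= 1 is False; v > 0 is True
→ out = val * 4 + v = 1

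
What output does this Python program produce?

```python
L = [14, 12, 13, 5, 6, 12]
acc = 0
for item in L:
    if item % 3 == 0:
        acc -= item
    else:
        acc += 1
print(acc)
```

item=14: not %3==0, acc = 0+1 = 1
item=12: %3==0, acc = 1-12 = -11
item=13: not %3==0, acc = (-11)+1 = -10
item=5: not %3==0, acc = (-10)+1 = -9
item=6: %3==0, acc = (-9)-6 = -15
item=12: %3==0, acc = (-15)-12 = -27

-27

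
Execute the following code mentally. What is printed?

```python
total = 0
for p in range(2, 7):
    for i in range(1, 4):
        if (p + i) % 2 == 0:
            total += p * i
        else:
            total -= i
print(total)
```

40

p=2,i=1: odd sum, total = 0-1 = -1
p=2,i=2: even sum, total = (-1)+4 = 3
p=2,i=3: odd sum, total = 3-3 = 0
p=3,i=1: even sum, total = 0+3 = 3
p=3,i=2: odd sum, total = 3-2 = 1
p=3,i=3: even sum, total = 1+9 = 10
p=4,i=1: odd sum, total = 10-1 = 9
p=4,i=2: even sum, total = 9+8 = 17
p=4,i=3: odd sum, total = 17-3 = 14
p=5,i=1: even sum, total = 14+5 = 19
p=5,i=2: odd sum, total = 19-2 = 17
p=5,i=3: even sum, total = 17+15 = 32
p=6,i=1: odd sum, total = 32-1 = 31
p=6,i=2: even sum, total = 31+12 = 43
p=6,i=3: odd sum, total = 43-3 = 40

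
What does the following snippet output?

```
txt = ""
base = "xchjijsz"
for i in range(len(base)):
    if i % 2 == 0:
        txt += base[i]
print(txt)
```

xhis

i=0: add 'x' → 'x'
i=1: skip
i=2: add 'h' → 'xh'
i=3: skip
i=4: add 'i' → 'xhi'
i=5: skip
i=6: add 's' → 'xhis'
i=7: skip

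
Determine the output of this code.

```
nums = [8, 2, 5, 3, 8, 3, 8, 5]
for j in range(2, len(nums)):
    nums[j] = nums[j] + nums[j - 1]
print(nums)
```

[8, 2, 7, 10, 18, 21, 29, 34]

j=2: nums[2] = 5+2 = 7 → [8, 2, 7, 3, 8, 3, 8, 5]
j=3: nums[3] = 3+7 = 10 → [8, 2, 7, 10, 8, 3, 8, 5]
j=4: nums[4] = 8+10 = 18 → [8, 2, 7, 10, 18, 3, 8, 5]
j=5: nums[5] = 3+18 = 21 → [8, 2, 7, 10, 18, 21, 8, 5]
j=6: nums[6] = 8+21 = 29 → [8, 2, 7, 10, 18, 21, 29, 5]
j=7: nums[7] = 5+29 = 34 → [8, 2, 7, 10, 18, 21, 29, 34]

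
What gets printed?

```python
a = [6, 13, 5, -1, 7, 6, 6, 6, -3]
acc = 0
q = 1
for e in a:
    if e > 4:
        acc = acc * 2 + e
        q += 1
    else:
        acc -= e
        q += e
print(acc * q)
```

3988

e=6: >4, acc = 0*2+6 = 6; q=2
e=13: >4, acc = 6*2+13 = 25; q=3
e=5: >4, acc = 25*2+5 = 55; q=4
e=-1: not >4, acc = 55-(-1) = 56; q=3
e=7: >4, acc = 56*2+7 = 119; q=4
e=6: >4, acc = 119*2+6 = 244; q=5
e=6: >4, acc = 244*2+6 = 494; q=6
e=6: >4, acc = 494*2+6 = 994; q=7
e=-3: not >4, acc = 994-(-3) = 997; q=4
acc*q = 997*4 = 3988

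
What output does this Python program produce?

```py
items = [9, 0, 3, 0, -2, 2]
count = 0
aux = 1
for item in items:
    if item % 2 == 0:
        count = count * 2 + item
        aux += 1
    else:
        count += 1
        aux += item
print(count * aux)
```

item=9: not even, count = 0+1 = 1; aux=10
item=0: even, count = 1*2+0 = 2; aux=11
item=3: not even, count = 2+1 = 3; aux=14
item=0: even, count = 3*2+0 = 6; aux=15
item=-2: even, count = 6*2+(-2) = 10; aux=16
item=2: even, count = 10*2+2 = 22; aux=17
count*aux = 22*17 = 374

374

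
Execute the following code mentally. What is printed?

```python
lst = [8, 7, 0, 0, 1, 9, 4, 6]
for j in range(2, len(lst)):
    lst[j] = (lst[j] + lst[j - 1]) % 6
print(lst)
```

[8, 7, 1, 1, 2, 5, 3, 3]

j=2: lst[2] = (0+7)%6 = 1 → [8, 7, 1, 0, 1, 9, 4, 6]
j=3: lst[3] = (0+1)%6 = 1 → [8, 7, 1, 1, 1, 9, 4, 6]
j=4: lst[4] = (1+1)%6 = 2 → [8, 7, 1, 1, 2, 9, 4, 6]
j=5: lst[5] = (9+2)%6 = 5 → [8, 7, 1, 1, 2, 5, 4, 6]
j=6: lst[6] = (4+5)%6 = 3 → [8, 7, 1, 1, 2, 5, 3, 6]
j=7: lst[7] = (6+3)%6 = 3 → [8, 7, 1, 1, 2, 5, 3, 3]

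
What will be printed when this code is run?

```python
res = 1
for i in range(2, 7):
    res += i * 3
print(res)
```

61

i=2: res = 1+2*3 = 7
i=3: res = 7+3*3 = 16
i=4: res = 16+4*3 = 28
i=5: res = 28+5*3 = 43
i=6: res = 43+6*3 = 61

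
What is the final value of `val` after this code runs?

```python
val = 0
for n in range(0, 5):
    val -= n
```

n=0: val = 0-0 = 0
n=1: val = 0-1 = -1
n=2: val = (-1)-2 = -3
n=3: val = (-3)-3 = -6
n=4: val = (-6)-4 = -10

-10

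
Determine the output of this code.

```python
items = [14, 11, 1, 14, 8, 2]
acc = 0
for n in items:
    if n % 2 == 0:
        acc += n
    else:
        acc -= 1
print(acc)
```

36

n=14: even, acc = 0+14 = 14
n=11: not even, acc = 14-1 = 13
n=1: not even, acc = 13-1 = 12
n=14: even, acc = 12+14 = 26
n=8: even, acc = 26+8 = 34
n=2: even, acc = 34+2 = 36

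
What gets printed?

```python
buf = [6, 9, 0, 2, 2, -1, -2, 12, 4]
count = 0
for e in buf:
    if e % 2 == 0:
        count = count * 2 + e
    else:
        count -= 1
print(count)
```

380

e=6: even, count = 0*2+6 = 6
e=9: not even, count = 6-1 = 5
e=0: even, count = 5*2+0 = 10
e=2: even, count = 10*2+2 = 22
e=2: even, count = 22*2+2 = 46
e=-1: not even, count = 46-1 = 45
e=-2: even, count = 45*2+(-2) = 88
e=12: even, count = 88*2+12 = 188
e=4: even, count = 188*2+4 = 380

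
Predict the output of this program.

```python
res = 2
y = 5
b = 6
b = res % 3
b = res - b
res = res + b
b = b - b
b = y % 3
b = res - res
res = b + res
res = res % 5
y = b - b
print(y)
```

b = 2%3 = 2
b = 2-2 = 0
res = 2+0 = 2
b = 0-0 = 0
b = 5%3 = 2
b = 2-2 = 0
res = 0+2 = 2
res = 2%5 = 2
y = 0-0 = 0

0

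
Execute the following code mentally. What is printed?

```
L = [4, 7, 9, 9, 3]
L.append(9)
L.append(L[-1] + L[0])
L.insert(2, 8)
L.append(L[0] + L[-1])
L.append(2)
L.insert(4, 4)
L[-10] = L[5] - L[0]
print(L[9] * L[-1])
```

34

append 9 → [4, 7, 9, 9, 3, 9]
append L[-1]+L[0] = 9+4 = 13 → [4, 7, 9, 9, 3, 9, 13]
insert 8 at 2 → [4, 7, 8, 9, 9, 3, 9, 13]
append L[0]+L[-1] = 4+13 = 17 → [4, 7, 8, 9, 9, 3, 9, 13, 17]
append 2 → [4, 7, 8, 9, 9, 3, 9, 13, 17, 2]
insert 4 at 4 → [4, 7, 8, 9, 4, 9, 3, 9, 13, 17, 2]
L[-10] = L[5]-L[0] = 9-4 = 5 → [4, 5, 8, 9, 4, 9, 3, 9, 13, 17, 2]
L[9]*L[-1] = 17*2 = 34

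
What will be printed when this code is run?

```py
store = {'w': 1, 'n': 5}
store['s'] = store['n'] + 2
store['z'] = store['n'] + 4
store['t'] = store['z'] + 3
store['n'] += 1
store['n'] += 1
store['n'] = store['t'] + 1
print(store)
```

store['s'] = store['n']+2 = 7 → {'w': 1, 'n': 5, 's': 7}
store['z'] = store['n']+4 = 9 → {'w': 1, 'n': 5, 's': 7, 'z': 9}
store['t'] = store['z']+3 = 12 → {'w': 1, 'n': 5, 's': 7, 'z': 9, 't': 12}
store['n'] = 5+1 = 6 → {'w': 1, 'n': 6, 's': 7, 'z': 9, 't': 12}
store['n'] = 6+1 = 7 → {'w': 1, 'n': 7, 's': 7, 'z': 9, 't': 12}
store['n'] = store['t']+1 = 13 → {'w': 1, 'n': 13, 's': 7, 'z': 9, 't': 12}

{'w': 1, 'n': 13, 's': 7, 'z': 9, 't': 12}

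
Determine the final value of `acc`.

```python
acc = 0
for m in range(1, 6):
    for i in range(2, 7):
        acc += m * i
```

300

m=1,i=2: acc = 0+2 = 2
m=1,i=3: acc = 2+3 = 5
m=1,i=4: acc = 5+4 = 9
m=1,i=5: acc = 9+5 = 14
m=1,i=6: acc = 14+6 = 20
m=2,i=2: acc = 20+4 = 24
m=2,i=3: acc = 24+6 = 30
m=2,i=4: acc = 30+8 = 38
m=2,i=5: acc = 38+10 = 48
m=2,i=6: acc = 48+12 = 60
m=3,i=2: acc = 60+6 = 66
m=3,i=3: acc = 66+9 = 75
m=3,i=4: acc = 75+12 = 87
m=3,i=5: acc = 87+15 = 102
m=3,i=6: acc = 102+18 = 120
m=4,i=2: acc = 120+8 = 128
m=4,i=3: acc = 128+12 = 140
m=4,i=4: acc = 140+16 = 156
m=4,i=5: acc = 156+20 = 176
m=4,i=6: acc = 176+24 = 200
m=5,i=2: acc = 200+10 = 210
m=5,i=3: acc = 210+15 = 225
m=5,i=4: acc = 225+20 = 245
m=5,i=5: acc = 245+25 = 270
m=5,i=6: acc = 270+30 = 300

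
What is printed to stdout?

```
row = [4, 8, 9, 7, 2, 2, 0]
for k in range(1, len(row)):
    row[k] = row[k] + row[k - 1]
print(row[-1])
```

32

k=1: row[1] = 8+4 = 12 → [4, 12, 9, 7, 2, 2, 0]
k=2: row[2] = 9+12 = 21 → [4, 12, 21, 7, 2, 2, 0]
k=3: row[3] = 7+21 = 28 → [4, 12, 21, 28, 2, 2, 0]
k=4: row[4] = 2+28 = 30 → [4, 12, 21, 28, 30, 2, 0]
k=5: row[5] = 2+30 = 32 → [4, 12, 21, 28, 30, 32, 0]
k=6: row[6] = 0+32 = 32 → [4, 12, 21, 28, 30, 32, 32]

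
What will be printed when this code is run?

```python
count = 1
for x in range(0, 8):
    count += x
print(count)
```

29

x=0: count = 1+0 = 1
x=1: count = 1+1 = 2
x=2: count = 2+2 = 4
x=3: count = 4+3 = 7
x=4: count = 7+4 = 11
x=5: count = 11+5 = 16
x=6: count = 16+6 = 22
x=7: count = 22+7 = 29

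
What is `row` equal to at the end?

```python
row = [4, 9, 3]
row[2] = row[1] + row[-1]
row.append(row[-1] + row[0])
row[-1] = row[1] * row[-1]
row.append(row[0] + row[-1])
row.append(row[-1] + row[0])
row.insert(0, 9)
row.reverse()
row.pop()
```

row[2] = row[1]+row[-1] = 9+3 = 12 → [4, 9, 12]
append row[-1]+row[0] = 12+4 = 16 → [4, 9, 12, 16]
row[-1] = row[1]*row[-1] = 9*16 = 144 → [4, 9, 12, 144]
append row[0]+row[-1] = 4+144 = 148 → [4, 9, 12, 144, 148]
append row[-1]+row[0] = 148+4 = 152 → [4, 9, 12, 144, 148, 152]
insert 9 at 0 → [9, 4, 9, 12, 144, 148, 152]
reverse → [152, 148, 144, 12, 9, 4, 9]
pop() removes 9 → [152, 148, 144, 12, 9, 4]

[152, 148, 144, 12, 9, 4]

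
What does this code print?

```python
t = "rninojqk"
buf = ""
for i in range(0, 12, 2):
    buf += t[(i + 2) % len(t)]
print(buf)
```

i=0: add t[2]='i' → 'i'
i=2: add t[4]='o' → 'io'
i=4: add t[6]='q' → 'ioq'
i=6: add t[0]='r' → 'ioqr'
i=8: add t[2]='i' → 'ioqri'
i=10: add t[4]='o' → 'ioqrio'

ioqrio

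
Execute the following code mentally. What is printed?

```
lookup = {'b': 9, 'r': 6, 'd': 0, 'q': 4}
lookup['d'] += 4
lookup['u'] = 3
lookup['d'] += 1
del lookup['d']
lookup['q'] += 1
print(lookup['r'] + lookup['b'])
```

lookup['d'] = 0+4 = 4 → {'b': 9, 'r': 6, 'd': 4, 'q': 4}
lookup['u'] = 3 → {'b': 9, 'r': 6, 'd': 4, 'q': 4, 'u': 3}
lookup['d'] = 4+1 = 5 → {'b': 9, 'r': 6, 'd': 5, 'q': 4, 'u': 3}
del 'd' → {'b': 9, 'r': 6, 'q': 4, 'u': 3}
lookup['q'] = 4+1 = 5 → {'b': 9, 'r': 6, 'q': 5, 'u': 3}
lookup['r']+lookup['b'] = 6+9 = 15

15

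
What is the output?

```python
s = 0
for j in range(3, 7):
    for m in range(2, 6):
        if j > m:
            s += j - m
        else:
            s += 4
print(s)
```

44

j=3,m=2: 3>2, s = 0+1 = 1
j=3,m=3: not 3>3, s = 1+4 = 5
j=3,m=4: not 3>4, s = 5+4 = 9
j=3,m=5: not 3>5, s = 9+4 = 13
j=4,m=2: 4>2, s = 13+2 = 15
j=4,m=3: 4>3, s = 15+1 = 16
j=4,m=4: not 4>4, s = 16+4 = 20
j=4,m=5: not 4>5, s = 20+4 = 24
j=5,m=2: 5>2, s = 24+3 = 27
j=5,m=3: 5>3, s = 27+2 = 29
j=5,m=4: 5>4, s = 29+1 = 30
j=5,m=5: not 5>5, s = 30+4 = 34
j=6,m=2: 6>2, s = 34+4 = 38
j=6,m=3: 6>3, s = 38+3 = 41
j=6,m=4: 6>4, s = 41+2 = 43
j=6,m=5: 6>5, s = 43+1 = 44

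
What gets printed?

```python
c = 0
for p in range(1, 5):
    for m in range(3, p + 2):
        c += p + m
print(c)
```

42

p=2,m=3: c = 0+5 = 5
p=3,m=3: c = 5+6 = 11
p=3,m=4: c = 11+7 = 18
p=4,m=3: c = 18+7 = 25
p=4,m=4: c = 25+8 = 33
p=4,m=5: c = 33+9 = 42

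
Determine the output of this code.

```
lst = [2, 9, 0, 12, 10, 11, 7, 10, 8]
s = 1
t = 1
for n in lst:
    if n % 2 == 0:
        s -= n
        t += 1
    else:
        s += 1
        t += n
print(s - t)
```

-72

n=2: even, s = 1-2 = -1; t=2
n=9: not even, s = (-1)+1 = 0; t=11
n=0: even, s = 0-0 = 0; t=12
n=12: even, s = 0-12 = -12; t=13
n=10: even, s = (-12)-10 = -22; t=14
n=11: not even, s = (-22)+1 = -21; t=25
n=7: not even, s = (-21)+1 = -20; t=32
n=10: even, s = (-20)-10 = -30; t=33
n=8: even, s = (-30)-8 = -38; t=34
s-t = (-38)-34 = -72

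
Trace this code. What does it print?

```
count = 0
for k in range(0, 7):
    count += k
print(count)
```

k=0: count = 0+0 = 0
k=1: count = 0+1 = 1
k=2: count = 1+2 = 3
k=3: count = 3+3 = 6
k=4: count = 6+4 = 10
k=5: count = 10+5 = 15
k=6: count = 15+6 = 21

21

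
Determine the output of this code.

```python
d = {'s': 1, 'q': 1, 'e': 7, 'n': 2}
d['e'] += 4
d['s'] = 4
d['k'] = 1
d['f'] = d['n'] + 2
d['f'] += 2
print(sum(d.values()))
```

d['e'] = 7+4 = 11 → {'s': 1, 'q': 1, 'e': 11, 'n': 2}
d['s'] = 4 → {'s': 4, 'q': 1, 'e': 11, 'n': 2}
d['k'] = 1 → {'s': 4, 'q': 1, 'e': 11, 'n': 2, 'k': 1}
d['f'] = d['n']+2 = 4 → {'s': 4, 'q': 1, 'e': 11, 'n': 2, 'k': 1, 'f': 4}
d['f'] = 4+2 = 6 → {'s': 4, 'q': 1, 'e': 11, 'n': 2, 'k': 1, 'f': 6}
sum of values = 25

25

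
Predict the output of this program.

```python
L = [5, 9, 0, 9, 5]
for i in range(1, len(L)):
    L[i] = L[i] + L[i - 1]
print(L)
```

[5, 14, 14, 23, 28]

i=1: L[1] = 9+5 = 14 → [5, 14, 0, 9, 5]
i=2: L[2] = 0+14 = 14 → [5, 14, 14, 9, 5]
i=3: L[3] = 9+14 = 23 → [5, 14, 14, 23, 5]
i=4: L[4] = 5+23 = 28 → [5, 14, 14, 23, 28]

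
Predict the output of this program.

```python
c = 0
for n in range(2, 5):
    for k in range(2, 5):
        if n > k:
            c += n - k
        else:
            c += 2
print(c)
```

n=2,k=2: not 2>2, c = 0+2 = 2
n=2,k=3: not 2>3, c = 2+2 = 4
n=2,k=4: not 2>4, c = 4+2 = 6
n=3,k=2: 3>2, c = 6+1 = 7
n=3,k=3: not 3>3, c = 7+2 = 9
n=3,k=4: not 3>4, c = 9+2 = 11
n=4,k=2: 4>2, c = 11+2 = 13
n=4,k=3: 4>3, c = 13+1 = 14
n=4,k=4: not 4>4, c = 14+2 = 16

16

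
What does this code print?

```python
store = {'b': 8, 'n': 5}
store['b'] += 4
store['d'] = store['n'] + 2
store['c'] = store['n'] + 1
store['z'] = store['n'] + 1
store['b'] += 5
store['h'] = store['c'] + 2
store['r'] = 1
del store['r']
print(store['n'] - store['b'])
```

-12

store['b'] = 8+4 = 12 → {'b': 12, 'n': 5}
store['d'] = store['n']+2 = 7 → {'b': 12, 'n': 5, 'd': 7}
store['c'] = store['n']+1 = 6 → {'b': 12, 'n': 5, 'd': 7, 'c': 6}
store['z'] = store['n']+1 = 6 → {'b': 12, 'n': 5, 'd': 7, 'c': 6, 'z': 6}
store['b'] = 12+5 = 17 → {'b': 17, 'n': 5, 'd': 7, 'c': 6, 'z': 6}
store['h'] = store['c']+2 = 8 → {'b': 17, 'n': 5, 'd': 7, 'c': 6, 'z': 6, 'h': 8}
store['r'] = 1 → {'b': 17, 'n': 5, 'd': 7, 'c': 6, 'z': 6, 'h': 8, 'r': 1}
del 'r' → {'b': 17, 'n': 5, 'd': 7, 'c': 6, 'z': 6, 'h': 8}
store['n']-store['b'] = 5-17 = -12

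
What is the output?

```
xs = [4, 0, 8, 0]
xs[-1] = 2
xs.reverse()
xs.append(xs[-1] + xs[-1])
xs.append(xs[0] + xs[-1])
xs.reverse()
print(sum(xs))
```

xs[-1] = 2 → [4, 0, 8, 2]
reverse → [2, 8, 0, 4]
append xs[-1]+xs[-1] = 4+4 = 8 → [2, 8, 0, 4, 8]
append xs[0]+xs[-1] = 2+8 = 10 → [2, 8, 0, 4, 8, 10]
reverse → [10, 8, 4, 0, 8, 2]
sum = 32

32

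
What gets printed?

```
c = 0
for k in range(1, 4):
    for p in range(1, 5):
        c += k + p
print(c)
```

54

k=1,p=1: c = 0+2 = 2
k=1,p=2: c = 2+3 = 5
k=1,p=3: c = 5+4 = 9
k=1,p=4: c = 9+5 = 14
k=2,p=1: c = 14+3 = 17
k=2,p=2: c = 17+4 = 21
k=2,p=3: c = 21+5 = 26
k=2,p=4: c = 26+6 = 32
k=3,p=1: c = 32+4 = 36
k=3,p=2: c = 36+5 = 41
k=3,p=3: c = 41+6 = 47
k=3,p=4: c = 47+7 = 54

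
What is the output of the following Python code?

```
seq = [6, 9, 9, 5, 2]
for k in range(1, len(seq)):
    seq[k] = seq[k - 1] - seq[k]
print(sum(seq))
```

-45

k=1: seq[1] = 6-9 = -3 → [6, -3, 9, 5, 2]
k=2: seq[2] = (-3)-9 = -12 → [6, -3, -12, 5, 2]
k=3: seq[3] = (-12)-5 = -17 → [6, -3, -12, -17, 2]
k=4: seq[4] = (-17)-2 = -19 → [6, -3, -12, -17, -19]
sum = -45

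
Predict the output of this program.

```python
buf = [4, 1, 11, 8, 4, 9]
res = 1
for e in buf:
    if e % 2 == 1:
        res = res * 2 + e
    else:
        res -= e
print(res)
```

e=4: not odd, res = 1-4 = -3
e=1: odd, res = (-3)*2+1 = -5
e=11: odd, res = (-5)*2+11 = 1
e=8: not odd, res = 1-8 = -7
e=4: not odd, res = (-7)-4 = -11
e=9: odd, res = (-11)*2+9 = -13

-13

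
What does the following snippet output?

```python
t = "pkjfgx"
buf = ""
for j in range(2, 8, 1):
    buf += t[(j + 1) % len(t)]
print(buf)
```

fgxpkj

j=2: add t[3]='f' → 'f'
j=3: add t[4]='g' → 'fg'
j=4: add t[5]='x' → 'fgx'
j=5: add t[0]='p' → 'fgxp'
j=6: add t[1]='k' → 'fgxpk'
j=7: add t[2]='j' → 'fgxpkj'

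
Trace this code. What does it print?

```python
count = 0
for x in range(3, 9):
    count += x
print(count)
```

x=3: count = 0+3 = 3
x=4: count = 3+4 = 7
x=5: count = 7+5 = 12
x=6: count = 12+6 = 18
x=7: count = 18+7 = 25
x=8: count = 25+8 = 33

33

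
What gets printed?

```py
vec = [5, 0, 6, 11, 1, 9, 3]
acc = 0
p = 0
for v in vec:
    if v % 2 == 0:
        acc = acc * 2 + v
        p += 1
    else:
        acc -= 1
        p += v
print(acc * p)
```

v=5: not even, acc = 0-1 = -1; p=5
v=0: even, acc = (-1)*2+0 = -2; p=6
v=6: even, acc = (-2)*2+6 = 2; p=7
v=11: not even, acc = 2-1 = 1; p=18
v=1: not even, acc = 1-1 = 0; p=19
v=9: not even, acc = 0-1 = -1; p=28
v=3: not even, acc = (-1)-1 = -2; p=31
acc*p = (-2)*31 = -62

-62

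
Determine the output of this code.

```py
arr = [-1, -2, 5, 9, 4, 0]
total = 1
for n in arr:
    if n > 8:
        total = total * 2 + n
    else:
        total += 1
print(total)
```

n=-1: not >8, total = 1+1 = 2
n=-2: not >8, total = 2+1 = 3
n=5: not >8, total = 3+1 = 4
n=9: >8, total = 4*2+9 = 17
n=4: not >8, total = 17+1 = 18
n=0: not >8, total = 18+1 = 19

19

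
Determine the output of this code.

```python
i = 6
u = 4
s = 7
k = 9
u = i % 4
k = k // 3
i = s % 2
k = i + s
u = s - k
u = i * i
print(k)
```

u = 6%4 = 2
k = 9//3 = 3
i = 7%2 = 1
k = 1+7 = 8
u = 7-8 = -1
u = 1*1 = 1

8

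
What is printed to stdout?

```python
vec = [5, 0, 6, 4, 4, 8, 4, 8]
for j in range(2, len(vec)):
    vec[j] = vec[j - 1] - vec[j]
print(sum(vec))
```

j=2: vec[2] = 0-6 = -6 → [5, 0, -6, 4, 4, 8, 4, 8]
j=3: vec[3] = (-6)-4 = -10 → [5, 0, -6, -10, 4, 8, 4, 8]
j=4: vec[4] = (-10)-4 = -14 → [5, 0, -6, -10, -14, 8, 4, 8]
j=5: vec[5] = (-14)-8 = -22 → [5, 0, -6, -10, -14, -22, 4, 8]
j=6: vec[6] = (-22)-4 = -26 → [5, 0, -6, -10, -14, -22, -26, 8]
j=7: vec[7] = (-26)-8 = -34 → [5, 0, -6, -10, -14, -22, -26, -34]
sum = -107

-107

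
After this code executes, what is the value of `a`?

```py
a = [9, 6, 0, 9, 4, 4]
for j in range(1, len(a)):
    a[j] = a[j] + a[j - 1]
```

[9, 15, 15, 24, 28, 32]

j=1: a[1] = 6+9 = 15 → [9, 15, 0, 9, 4, 4]
j=2: a[2] = 0+15 = 15 → [9, 15, 15, 9, 4, 4]
j=3: a[3] = 9+15 = 24 → [9, 15, 15, 24, 4, 4]
j=4: a[4] = 4+24 = 28 → [9, 15, 15, 24, 28, 4]
j=5: a[5] = 4+28 = 32 → [9, 15, 15, 24, 28, 32]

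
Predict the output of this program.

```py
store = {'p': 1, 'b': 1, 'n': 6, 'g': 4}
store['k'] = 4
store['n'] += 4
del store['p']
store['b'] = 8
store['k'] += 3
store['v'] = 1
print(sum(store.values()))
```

store['k'] = 4 → {'p': 1, 'b': 1, 'n': 6, 'g': 4, 'k': 4}
store['n'] = 6+4 = 10 → {'p': 1, 'b': 1, 'n': 10, 'g': 4, 'k': 4}
del 'p' → {'b': 1, 'n': 10, 'g': 4, 'k': 4}
store['b'] = 8 → {'b': 8, 'n': 10, 'g': 4, 'k': 4}
store['k'] = 4+3 = 7 → {'b': 8, 'n': 10, 'g': 4, 'k': 7}
store['v'] = 1 → {'b': 8, 'n': 10, 'g': 4, 'k': 7, 'v': 1}
sum of values = 30

30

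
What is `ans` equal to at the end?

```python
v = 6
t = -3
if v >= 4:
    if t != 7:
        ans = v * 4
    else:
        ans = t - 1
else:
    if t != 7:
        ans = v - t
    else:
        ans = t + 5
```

24

v=6, t=-3
v >= 4 is True; t != 7 is True
→ ans = v * 4 = 24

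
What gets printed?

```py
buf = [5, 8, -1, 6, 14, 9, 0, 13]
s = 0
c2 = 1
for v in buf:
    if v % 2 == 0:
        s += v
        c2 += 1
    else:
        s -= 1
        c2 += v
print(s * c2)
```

744

v=5: not even, s = 0-1 = -1; c2=6
v=8: even, s = (-1)+8 = 7; c2=7
v=-1: not even, s = 7-1 = 6; c2=6
v=6: even, s = 6+6 = 12; c2=7
v=14: even, s = 12+14 = 26; c2=8
v=9: not even, s = 26-1 = 25; c2=17
v=0: even, s = 25+0 = 25; c2=18
v=13: not even, s = 25-1 = 24; c2=31
s*c2 = 24*31 = 744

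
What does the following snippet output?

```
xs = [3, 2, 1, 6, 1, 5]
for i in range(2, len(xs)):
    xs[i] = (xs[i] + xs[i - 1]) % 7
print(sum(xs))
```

i=2: xs[2] = (1+2)%7 = 3 → [3, 2, 3, 6, 1, 5]
i=3: xs[3] = (6+3)%7 = 2 → [3, 2, 3, 2, 1, 5]
i=4: xs[4] = (1+2)%7 = 3 → [3, 2, 3, 2, 3, 5]
i=5: xs[5] = (5+3)%7 = 1 → [3, 2, 3, 2, 3, 1]
sum = 14

14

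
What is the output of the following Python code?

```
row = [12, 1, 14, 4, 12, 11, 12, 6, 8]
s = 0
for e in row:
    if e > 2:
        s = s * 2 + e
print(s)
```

e=12: >2, s = 0*2+12 = 12
e=1: not >2
e=14: >2, s = 12*2+14 = 38
e=4: >2, s = 38*2+4 = 80
e=12: >2, s = 80*2+12 = 172
e=11: >2, s = 172*2+11 = 355
e=12: >2, s = 355*2+12 = 722
e=6: >2, s = 722*2+6 = 1450
e=8: >2, s = 1450*2+8 = 2908

2908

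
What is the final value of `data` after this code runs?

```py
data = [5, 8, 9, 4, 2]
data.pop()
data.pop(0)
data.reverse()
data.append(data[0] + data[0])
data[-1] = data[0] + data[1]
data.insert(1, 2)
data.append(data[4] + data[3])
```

pop() removes 2 → [5, 8, 9, 4]
pop(0) removes 5 → [8, 9, 4]
reverse → [4, 9, 8]
append data[0]+data[0] = 4+4 = 8 → [4, 9, 8, 8]
data[-1] = data[0]+data[1] = 4+9 = 13 → [4, 9, 8, 13]
insert 2 at 1 → [4, 2, 9, 8, 13]
append data[4]+data[3] = 13+8 = 21 → [4, 2, 9, 8, 13, 21]

[4, 2, 9, 8, 13, 21]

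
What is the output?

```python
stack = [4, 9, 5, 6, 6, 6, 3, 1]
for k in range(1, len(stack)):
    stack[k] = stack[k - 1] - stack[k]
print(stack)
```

[4, -5, -10, -16, -22, -28, -31, -32]

k=1: stack[1] = 4-9 = -5 → [4, -5, 5, 6, 6, 6, 3, 1]
k=2: stack[2] = (-5)-5 = -10 → [4, -5, -10, 6, 6, 6, 3, 1]
k=3: stack[3] = (-10)-6 = -16 → [4, -5, -10, -16, 6, 6, 3, 1]
k=4: stack[4] = (-16)-6 = -22 → [4, -5, -10, -16, -22, 6, 3, 1]
k=5: stack[5] = (-22)-6 = -28 → [4, -5, -10, -16, -22, -28, 3, 1]
k=6: stack[6] = (-28)-3 = -31 → [4, -5, -10, -16, -22, -28, -31, 1]
k=7: stack[7] = (-31)-1 = -32 → [4, -5, -10, -16, -22, -28, -31, -32]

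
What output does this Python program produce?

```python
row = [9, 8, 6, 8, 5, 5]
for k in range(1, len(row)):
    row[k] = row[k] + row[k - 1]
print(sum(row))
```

157

k=1: row[1] = 8+9 = 17 → [9, 17, 6, 8, 5, 5]
k=2: row[2] = 6+17 = 23 → [9, 17, 23, 8, 5, 5]
k=3: row[3] = 8+23 = 31 → [9, 17, 23, 31, 5, 5]
k=4: row[4] = 5+31 = 36 → [9, 17, 23, 31, 36, 5]
k=5: row[5] = 5+36 = 41 → [9, 17, 23, 31, 36, 41]
sum = 157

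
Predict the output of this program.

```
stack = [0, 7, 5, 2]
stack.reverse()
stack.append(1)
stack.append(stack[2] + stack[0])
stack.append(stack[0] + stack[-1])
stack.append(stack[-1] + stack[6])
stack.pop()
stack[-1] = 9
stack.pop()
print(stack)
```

[2, 5, 7, 0, 1, 9]

reverse → [2, 5, 7, 0]
append 1 → [2, 5, 7, 0, 1]
append stack[2]+stack[0] = 7+2 = 9 → [2, 5, 7, 0, 1, 9]
append stack[0]+stack[-1] = 2+9 = 11 → [2, 5, 7, 0, 1, 9, 11]
append stack[-1]+stack[6] = 11+11 = 22 → [2, 5, 7, 0, 1, 9, 11, 22]
pop() removes 22 → [2, 5, 7, 0, 1, 9, 11]
stack[-1] = 9 → [2, 5, 7, 0, 1, 9, 9]
pop() removes 9 → [2, 5, 7, 0, 1, 9]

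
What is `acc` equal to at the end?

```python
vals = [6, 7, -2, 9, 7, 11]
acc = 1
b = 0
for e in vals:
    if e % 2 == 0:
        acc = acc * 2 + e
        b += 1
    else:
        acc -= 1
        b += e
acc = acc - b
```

-27

e=6: even, acc = 1*2+6 = 8; b=1
e=7: not even, acc = 8-1 = 7; b=8
e=-2: even, acc = 7*2+(-2) = 12; b=9
e=9: not even, acc = 12-1 = 11; b=18
e=7: not even, acc = 11-1 = 10; b=25
e=11: not even, acc = 10-1 = 9; b=36
acc-b = 9-36 = -27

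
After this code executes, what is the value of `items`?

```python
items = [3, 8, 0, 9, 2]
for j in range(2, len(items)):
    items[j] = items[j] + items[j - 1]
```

[3, 8, 8, 17, 19]

j=2: items[2] = 0+8 = 8 → [3, 8, 8, 9, 2]
j=3: items[3] = 9+8 = 17 → [3, 8, 8, 17, 2]
j=4: items[4] = 2+17 = 19 → [3, 8, 8, 17, 19]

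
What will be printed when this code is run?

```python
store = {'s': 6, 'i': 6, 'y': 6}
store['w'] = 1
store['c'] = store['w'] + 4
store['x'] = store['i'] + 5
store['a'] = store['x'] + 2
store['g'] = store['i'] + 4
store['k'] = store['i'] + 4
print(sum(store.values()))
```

68

store['w'] = 1 → {'s': 6, 'i': 6, 'y': 6, 'w': 1}
store['c'] = store['w']+4 = 5 → {'s': 6, 'i': 6, 'y': 6, 'w': 1, 'c': 5}
store['x'] = store['i']+5 = 11 → {'s': 6, 'i': 6, 'y': 6, 'w': 1, 'c': 5, 'x': 11}
store['a'] = store['x']+2 = 13 → {'s': 6, 'i': 6, 'y': 6, 'w': 1, 'c': 5, 'x': 11, 'a': 13}
store['g'] = store['i']+4 = 10 → {'s': 6, 'i': 6, 'y': 6, 'w': 1, 'c': 5, 'x': 11, 'a': 13, 'g': 10}
store['k'] = store['i']+4 = 10 → {'s': 6, 'i': 6, 'y': 6, 'w': 1, 'c': 5, 'x': 11, 'a': 13, 'g': 10, 'k': 10}
sum of values = 68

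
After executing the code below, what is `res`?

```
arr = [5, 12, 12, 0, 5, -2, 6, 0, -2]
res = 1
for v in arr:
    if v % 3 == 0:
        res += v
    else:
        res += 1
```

v=5: not %3==0, res = 1+1 = 2
v=12: %3==0, res = 2+12 = 14
v=12: %3==0, res = 14+12 = 26
v=0: %3==0, res = 26+0 = 26
v=5: not %3==0, res = 26+1 = 27
v=-2: not %3==0, res = 27+1 = 28
v=6: %3==0, res = 28+6 = 34
v=0: %3==0, res = 34+0 = 34
v=-2: not %3==0, res = 34+1 = 35

35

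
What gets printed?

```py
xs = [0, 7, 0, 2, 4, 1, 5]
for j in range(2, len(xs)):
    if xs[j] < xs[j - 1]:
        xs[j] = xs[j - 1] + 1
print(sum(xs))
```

57

j=2: 0<7, xs[2] = 7+1 = 8 → [0, 7, 8, 2, 4, 1, 5]
j=3: 2<8, xs[3] = 8+1 = 9 → [0, 7, 8, 9, 4, 1, 5]
j=4: 4<9, xs[4] = 9+1 = 10 → [0, 7, 8, 9, 10, 1, 5]
j=5: 1<10, xs[5] = 10+1 = 11 → [0, 7, 8, 9, 10, 11, 5]
j=6: 5<11, xs[6] = 11+1 = 12 → [0, 7, 8, 9, 10, 11, 12]
sum = 57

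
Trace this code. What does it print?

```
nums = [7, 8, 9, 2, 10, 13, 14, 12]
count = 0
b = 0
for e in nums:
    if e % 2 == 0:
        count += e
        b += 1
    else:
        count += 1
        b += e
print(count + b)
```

83

e=7: not even, count = 0+1 = 1; b=7
e=8: even, count = 1+8 = 9; b=8
e=9: not even, count = 9+1 = 10; b=17
e=2: even, count = 10+2 = 12; b=18
e=10: even, count = 12+10 = 22; b=19
e=13: not even, count = 22+1 = 23; b=32
e=14: even, count = 23+14 = 37; b=33
e=12: even, count = 37+12 = 49; b=34
count+b = 49+34 = 83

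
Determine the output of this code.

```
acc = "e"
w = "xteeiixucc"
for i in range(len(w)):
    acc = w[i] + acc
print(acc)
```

ccuxiieetxe

i=0: prepend 'x' → 'xe'
i=1: prepend 't' → 'txe'
i=2: prepend 'e' → 'etxe'
i=3: prepend 'e' → 'eetxe'
i=4: prepend 'i' → 'ieetxe'
i=5: prepend 'i' → 'iieetxe'
i=6: prepend 'x' → 'xiieetxe'
i=7: prepend 'u' → 'uxiieetxe'
i=8: prepend 'c' → 'cuxiieetxe'
i=9: prepend 'c' → 'ccuxiieetxe'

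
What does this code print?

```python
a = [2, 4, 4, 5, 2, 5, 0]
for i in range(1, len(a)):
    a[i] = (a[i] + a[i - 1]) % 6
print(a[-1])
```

4

i=1: a[1] = (4+2)%6 = 0 → [2, 0, 4, 5, 2, 5, 0]
i=2: a[2] = (4+0)%6 = 4 → [2, 0, 4, 5, 2, 5, 0]
i=3: a[3] = (5+4)%6 = 3 → [2, 0, 4, 3, 2, 5, 0]
i=4: a[4] = (2+3)%6 = 5 → [2, 0, 4, 3, 5, 5, 0]
i=5: a[5] = (5+5)%6 = 4 → [2, 0, 4, 3, 5, 4, 0]
i=6: a[6] = (0+4)%6 = 4 → [2, 0, 4, 3, 5, 4, 4]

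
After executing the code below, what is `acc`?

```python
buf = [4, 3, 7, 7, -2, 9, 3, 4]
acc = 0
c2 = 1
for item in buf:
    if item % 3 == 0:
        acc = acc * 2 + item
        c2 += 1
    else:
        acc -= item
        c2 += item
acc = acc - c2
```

item=4: not %3==0, acc = 0-4 = -4; c2=5
item=3: %3==0, acc = (-4)*2+3 = -5; c2=6
item=7: not %3==0, acc = (-5)-7 = -12; c2=13
item=7: not %3==0, acc = (-12)-7 = -19; c2=20
item=-2: not %3==0, acc = (-19)-(-2) = -17; c2=18
item=9: %3==0, acc = (-17)*2+9 = -25; c2=19
item=3: %3==0, acc = (-25)*2+3 = -47; c2=20
item=4: not %3==0, acc = (-47)-4 = -51; c2=24
acc-c2 = (-51)-24 = -75

-75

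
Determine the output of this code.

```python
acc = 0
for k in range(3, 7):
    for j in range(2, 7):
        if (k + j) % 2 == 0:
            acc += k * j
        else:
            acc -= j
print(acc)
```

k=3,j=2: odd sum, acc = 0-2 = -2
k=3,j=3: even sum, acc = (-2)+9 = 7
k=3,j=4: odd sum, acc = 7-4 = 3
k=3,j=5: even sum, acc = 3+15 = 18
k=3,j=6: odd sum, acc = 18-6 = 12
k=4,j=2: even sum, acc = 12+8 = 20
k=4,j=3: odd sum, acc = 20-3 = 17
k=4,j=4: even sum, acc = 17+16 = 33
k=4,j=5: odd sum, acc = 33-5 = 28
k=4,j=6: even sum, acc = 28+24 = 52
k=5,j=2: odd sum, acc = 52-2 = 50
k=5,j=3: even sum, acc = 50+15 = 65
k=5,j=4: odd sum, acc = 65-4 = 61
k=5,j=5: even sum, acc = 61+25 = 86
k=5,j=6: odd sum, acc = 86-6 = 80
k=6,j=2: even sum, acc = 80+12 = 92
k=6,j=3: odd sum, acc = 92-3 = 89
k=6,j=4: even sum, acc = 89+24 = 113
k=6,j=5: odd sum, acc = 113-5 = 108
k=6,j=6: even sum, acc = 108+36 = 144

144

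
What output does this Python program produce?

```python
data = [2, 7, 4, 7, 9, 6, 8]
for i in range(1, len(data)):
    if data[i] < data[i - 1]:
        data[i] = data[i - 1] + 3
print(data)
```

i=1: 7>=2, unchanged → [2, 7, 4, 7, 9, 6, 8]
i=2: 4<7, data[2] = 7+3 = 10 → [2, 7, 10, 7, 9, 6, 8]
i=3: 7<10, data[3] = 10+3 = 13 → [2, 7, 10, 13, 9, 6, 8]
i=4: 9<13, data[4] = 13+3 = 16 → [2, 7, 10, 13, 16, 6, 8]
i=5: 6<16, data[5] = 16+3 = 19 → [2, 7, 10, 13, 16, 19, 8]
i=6: 8<19, data[6] = 19+3 = 22 → [2, 7, 10, 13, 16, 19, 22]

[2, 7, 10, 13, 16, 19, 22]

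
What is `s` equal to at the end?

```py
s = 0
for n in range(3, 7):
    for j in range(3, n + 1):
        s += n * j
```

205

n=3,j=3: s = 0+9 = 9
n=4,j=3: s = 9+12 = 21
n=4,j=4: s = 21+16 = 37
n=5,j=3: s = 37+15 = 52
n=5,j=4: s = 52+20 = 72
n=5,j=5: s = 72+25 = 97
n=6,j=3: s = 97+18 = 115
n=6,j=4: s = 115+24 = 139
n=6,j=5: s = 139+30 = 169
n=6,j=6: s = 169+36 = 205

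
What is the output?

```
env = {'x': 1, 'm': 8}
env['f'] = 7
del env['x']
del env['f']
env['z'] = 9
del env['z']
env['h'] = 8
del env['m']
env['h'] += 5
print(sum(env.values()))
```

13

env['f'] = 7 → {'x': 1, 'm': 8, 'f': 7}
del 'x' → {'m': 8, 'f': 7}
del 'f' → {'m': 8}
env['z'] = 9 → {'m': 8, 'z': 9}
del 'z' → {'m': 8}
env['h'] = 8 → {'m': 8, 'h': 8}
del 'm' → {'h': 8}
env['h'] = 8+5 = 13 → {'h': 13}
sum of values = 13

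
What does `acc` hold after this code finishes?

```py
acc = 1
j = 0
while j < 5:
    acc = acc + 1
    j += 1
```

j=0: acc = 1+1 = 2
j=1: acc = 2+1 = 3
j=2: acc = 3+1 = 4
j=3: acc = 4+1 = 5
j=4: acc = 5+1 = 6

6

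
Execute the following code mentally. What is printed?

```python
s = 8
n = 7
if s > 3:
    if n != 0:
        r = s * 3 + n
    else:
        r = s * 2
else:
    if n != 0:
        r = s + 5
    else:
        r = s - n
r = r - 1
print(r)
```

s=8, n=7
s > 3 is True; n != 0 is True
→ r = s * 3 + n = 31
r = 31-1 = 30

30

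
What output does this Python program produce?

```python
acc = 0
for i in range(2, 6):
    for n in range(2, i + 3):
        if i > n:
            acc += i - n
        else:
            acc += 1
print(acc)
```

22

i=2,n=2: not 2>2, acc = 0+1 = 1
i=2,n=3: not 2>3, acc = 1+1 = 2
i=2,n=4: not 2>4, acc = 2+1 = 3
i=3,n=2: 3>2, acc = 3+1 = 4
i=3,n=3: not 3>3, acc = 4+1 = 5
i=3,n=4: not 3>4, acc = 5+1 = 6
i=3,n=5: not 3>5, acc = 6+1 = 7
i=4,n=2: 4>2, acc = 7+2 = 9
i=4,n=3: 4>3, acc = 9+1 = 10
i=4,n=4: not 4>4, acc = 10+1 = 11
i=4,n=5: not 4>5, acc = 11+1 = 12
i=4,n=6: not 4>6, acc = 12+1 = 13
i=5,n=2: 5>2, acc = 13+3 = 16
i=5,n=3: 5>3, acc = 16+2 = 18
i=5,n=4: 5>4, acc = 18+1 = 19
i=5,n=5: not 5>5, acc = 19+1 = 20
i=5,n=6: not 5>6, acc = 20+1 = 21
i=5,n=7: not 5>7, acc = 21+1 = 22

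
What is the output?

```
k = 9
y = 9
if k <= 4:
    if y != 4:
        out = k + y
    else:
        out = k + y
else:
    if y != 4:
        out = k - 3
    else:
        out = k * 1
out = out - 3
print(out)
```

k=9, y=9
k <= 4 is False; y != 4 is True
→ out = k - 3 = 6
out = 6-3 = 3

3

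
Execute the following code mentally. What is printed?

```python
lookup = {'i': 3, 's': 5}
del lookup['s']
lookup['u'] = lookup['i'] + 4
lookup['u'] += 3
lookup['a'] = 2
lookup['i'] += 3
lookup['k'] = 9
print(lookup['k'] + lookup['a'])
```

11

del 's' → {'i': 3}
lookup['u'] = lookup['i']+4 = 7 → {'i': 3, 'u': 7}
lookup['u'] = 7+3 = 10 → {'i': 3, 'u': 10}
lookup['a'] = 2 → {'i': 3, 'u': 10, 'a': 2}
lookup['i'] = 3+3 = 6 → {'i': 6, 'u': 10, 'a': 2}
lookup['k'] = 9 → {'i': 6, 'u': 10, 'a': 2, 'k': 9}
lookup['k']+lookup['a'] = 9+2 = 11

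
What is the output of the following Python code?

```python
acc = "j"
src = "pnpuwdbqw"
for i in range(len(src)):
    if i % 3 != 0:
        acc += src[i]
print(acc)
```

i=0: skip
i=1: add 'n' → 'jn'
i=2: add 'p' → 'jnp'
i=3: skip
i=4: add 'w' → 'jnpw'
i=5: add 'd' → 'jnpwd'
i=6: skip
i=7: add 'q' → 'jnpwdq'
i=8: add 'w' → 'jnpwdqw'

jnpwdqw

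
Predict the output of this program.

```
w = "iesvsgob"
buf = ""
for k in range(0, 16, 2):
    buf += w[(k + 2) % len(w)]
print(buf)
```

ssoissoi

k=0: add w[2]='s' → 's'
k=2: add w[4]='s' → 'ss'
k=4: add w[6]='o' → 'sso'
k=6: add w[0]='i' → 'ssoi'
k=8: add w[2]='s' → 'ssois'
k=10: add w[4]='s' → 'ssoiss'
k=12: add w[6]='o' → 'ssoisso'
k=14: add w[0]='i' → 'ssoissoi'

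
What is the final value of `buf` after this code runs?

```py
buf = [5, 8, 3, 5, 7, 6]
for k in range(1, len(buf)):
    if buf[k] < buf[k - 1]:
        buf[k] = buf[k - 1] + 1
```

[5, 8, 9, 10, 11, 12]

k=1: 8>=5, unchanged → [5, 8, 3, 5, 7, 6]
k=2: 3<8, buf[2] = 8+1 = 9 → [5, 8, 9, 5, 7, 6]
k=3: 5<9, buf[3] = 9+1 = 10 → [5, 8, 9, 10, 7, 6]
k=4: 7<10, buf[4] = 10+1 = 11 → [5, 8, 9, 10, 11, 6]
k=5: 6<11, buf[5] = 11+1 = 12 → [5, 8, 9, 10, 11, 12]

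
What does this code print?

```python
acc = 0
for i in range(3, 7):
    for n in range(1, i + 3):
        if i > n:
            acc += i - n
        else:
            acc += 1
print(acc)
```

i=3,n=1: 3>1, acc = 0+2 = 2
i=3,n=2: 3>2, acc = 2+1 = 3
i=3,n=3: not 3>3, acc = 3+1 = 4
i=3,n=4: not 3>4, acc = 4+1 = 5
i=3,n=5: not 3>5, acc = 5+1 = 6
i=4,n=1: 4>1, acc = 6+3 = 9
i=4,n=2: 4>2, acc = 9+2 = 11
i=4,n=3: 4>3, acc = 11+1 = 12
i=4,n=4: not 4>4, acc = 12+1 = 13
i=4,n=5: not 4>5, acc = 13+1 = 14
i=4,n=6: not 4>6, acc = 14+1 = 15
i=5,n=1: 5>1, acc = 15+4 = 19
i=5,n=2: 5>2, acc = 19+3 = 22
i=5,n=3: 5>3, acc = 22+2 = 24
i=5,n=4: 5>4, acc = 24+1 = 25
i=5,n=5: not 5>5, acc = 25+1 = 26
i=5,n=6: not 5>6, acc = 26+1 = 27
i=5,n=7: not 5>7, acc = 27+1 = 28
i=6,n=1: 6>1, acc = 28+5 = 33
i=6,n=2: 6>2, acc = 33+4 = 37
i=6,n=3: 6>3, acc = 37+3 = 40
i=6,n=4: 6>4, acc = 40+2 = 42
i=6,n=5: 6>5, acc = 42+1 = 43
i=6,n=6: not 6>6, acc = 43+1 = 44
i=6,n=7: not 6>7, acc = 44+1 = 45
i=6,n=8: not 6>8, acc = 45+1 = 46

46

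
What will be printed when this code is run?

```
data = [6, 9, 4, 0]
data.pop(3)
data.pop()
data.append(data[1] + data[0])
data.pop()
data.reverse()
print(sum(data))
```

pop(3) removes 0 → [6, 9, 4]
pop() removes 4 → [6, 9]
append data[1]+data[0] = 9+6 = 15 → [6, 9, 15]
pop() removes 15 → [6, 9]
reverse → [9, 6]
sum = 15

15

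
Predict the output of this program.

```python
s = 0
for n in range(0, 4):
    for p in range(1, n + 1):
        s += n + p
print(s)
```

n=1,p=1: s = 0+2 = 2
n=2,p=1: s = 2+3 = 5
n=2,p=2: s = 5+4 = 9
n=3,p=1: s = 9+4 = 13
n=3,p=2: s = 13+5 = 18
n=3,p=3: s = 18+6 = 24

24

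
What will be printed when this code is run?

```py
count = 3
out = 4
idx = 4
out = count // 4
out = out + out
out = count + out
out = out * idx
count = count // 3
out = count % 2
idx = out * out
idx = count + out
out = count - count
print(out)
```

0

out = 3//4 = 0
out = 0+0 = 0
out = 3+0 = 3
out = 3*4 = 12
count = 3//3 = 1
out = 1%2 = 1
idx = 1*1 = 1
idx = 1+1 = 2
out = 1-1 = 0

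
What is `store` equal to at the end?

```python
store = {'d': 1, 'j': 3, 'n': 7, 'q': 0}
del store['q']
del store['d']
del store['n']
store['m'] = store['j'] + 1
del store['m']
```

{'j': 3}

del 'q' → {'d': 1, 'j': 3, 'n': 7}
del 'd' → {'j': 3, 'n': 7}
del 'n' → {'j': 3}
store['m'] = store['j']+1 = 4 → {'j': 3, 'm': 4}
del 'm' → {'j': 3}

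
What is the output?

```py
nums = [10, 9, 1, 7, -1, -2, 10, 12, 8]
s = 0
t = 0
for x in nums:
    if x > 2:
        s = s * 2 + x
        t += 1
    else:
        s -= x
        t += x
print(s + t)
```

x=10: >2, s = 0*2+10 = 10; t=1
x=9: >2, s = 10*2+9 = 29; t=2
x=1: not >2, s = 29-1 = 28; t=3
x=7: >2, s = 28*2+7 = 63; t=4
x=-1: not >2, s = 63-(-1) = 64; t=3
x=-2: not >2, s = 64-(-2) = 66; t=1
x=10: >2, s = 66*2+10 = 142; t=2
x=12: >2, s = 142*2+12 = 296; t=3
x=8: >2, s = 296*2+8 = 600; t=4
s+t = 600+4 = 604

604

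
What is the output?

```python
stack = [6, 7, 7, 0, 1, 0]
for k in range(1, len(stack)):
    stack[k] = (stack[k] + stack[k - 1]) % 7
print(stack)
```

k=1: stack[1] = (7+6)%7 = 6 → [6, 6, 7, 0, 1, 0]
k=2: stack[2] = (7+6)%7 = 6 → [6, 6, 6, 0, 1, 0]
k=3: stack[3] = (0+6)%7 = 6 → [6, 6, 6, 6, 1, 0]
k=4: stack[4] = (1+6)%7 = 0 → [6, 6, 6, 6, 0, 0]
k=5: stack[5] = (0+0)%7 = 0 → [6, 6, 6, 6, 0, 0]

[6, 6, 6, 6, 0, 0]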